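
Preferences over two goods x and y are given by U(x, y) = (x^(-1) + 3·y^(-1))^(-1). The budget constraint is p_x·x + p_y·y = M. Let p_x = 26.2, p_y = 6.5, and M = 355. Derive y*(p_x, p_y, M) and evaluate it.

y* = 25.2951

With the ratio pinned down, the budget gives x* = M/(p_x + p_y·(y/x)) and y* = (y/x)·x*.
Numerically y/x = 3.4774, so x* = 355/(26.2 + 6.5·3.4774) = 7.2741 and y* = 3.4774·7.2741 = 25.2951.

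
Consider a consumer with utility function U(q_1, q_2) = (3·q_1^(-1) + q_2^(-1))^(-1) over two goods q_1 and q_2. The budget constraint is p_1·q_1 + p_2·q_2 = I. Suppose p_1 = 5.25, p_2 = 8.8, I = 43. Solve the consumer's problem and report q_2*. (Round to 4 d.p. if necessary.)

q_2* = 2.0901

MU_q_1 ∝ 3·q_1^(-2), MU_q_2 ∝ q_2^(-2), so MRS = 3·(q_2/q_1)^(2) = p_1/p_2.
Solve for the ratio: q_2/q_1 = [(1/3)·p_1/p_2]^(0.5).
Substitute q_2 = (q_2/q_1)·q_1 into the budget: q_1* = I/(p_1 + p_2·(q_2/q_1)).
Numerically q_2/q_1 = 0.445941, so q_1* = 43/(5.25 + 8.8·0.445941) = 4.687 and q_2* = 0.445941·4.687 = 2.0901.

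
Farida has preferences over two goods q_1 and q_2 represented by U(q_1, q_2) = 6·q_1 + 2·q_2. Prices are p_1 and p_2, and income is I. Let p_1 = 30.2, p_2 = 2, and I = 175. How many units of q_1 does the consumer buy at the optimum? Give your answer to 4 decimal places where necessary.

Perfect substitutes: compare marginal utility per dollar. 6/p_1 vs 2/p_2 → 0.1987 vs 1.
q_2 gives more utility per dollar, so spend all income on q_2: q_2* = I/p_2, q_1* = 0.
Numerically: q_1* = 0, q_2* = 87.5.

q_1* = 0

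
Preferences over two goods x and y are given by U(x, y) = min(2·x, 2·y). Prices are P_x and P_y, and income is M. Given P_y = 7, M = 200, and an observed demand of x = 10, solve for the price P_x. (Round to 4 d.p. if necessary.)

P_x = 13

With perfect complements, no substitution: consume in ratio x:y = 2:2.
Budget: P_x·x + P_y·x = M, so (2·P_x + 2·P_y)·x = 2·M.
Demand: x*(P_x,P_y,M) = 2·M/(2·P_x + 2·P_y), y* = 2·M/(2·P_x + 2·P_y).
Set x* = 10 in the demand function and solve for P_x: P_x = 13.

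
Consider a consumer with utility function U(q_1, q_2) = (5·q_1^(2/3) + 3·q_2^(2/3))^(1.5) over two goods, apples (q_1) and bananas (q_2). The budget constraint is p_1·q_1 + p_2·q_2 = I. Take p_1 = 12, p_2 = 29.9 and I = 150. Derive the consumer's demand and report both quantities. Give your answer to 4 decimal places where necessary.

q_1* = 12.0797, q_2* = 0.1687

MRS = MU_q_1/MU_q_2 = (5/3)·(q_2/q_1)^(1/3). Set equal to p_1/p_2.
Solve for the ratio: q_2/q_1 = [(3/5)·p_1/p_2]^(3).
With the ratio pinned down, the budget gives q_1* = I/(p_1 + p_2·(q_2/q_1)) and q_2* = (q_2/q_1)·q_1*.
Numerically q_2/q_1 = 0.013963, so q_1* = 150/(12 + 29.9·0.013963) = 12.0797 and q_2* = 0.013963·12.0797 = 0.1687.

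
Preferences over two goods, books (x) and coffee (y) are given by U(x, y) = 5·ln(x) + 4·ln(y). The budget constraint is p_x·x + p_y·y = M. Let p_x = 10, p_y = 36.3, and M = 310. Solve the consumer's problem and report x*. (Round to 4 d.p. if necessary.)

MU_x/MU_y = (5·y)/(4·x); tangency sets this equal to p_x/p_y.
So 5·p_y·y = 4·p_x·x; combined with the budget, a share 5/9 of income goes to x.
Demand: x*(p_x,p_y,M) = 5/9·M/p_x and y* = 4/9·M/p_y.
At p_x=10, p_y=36.3, M=310: x* = 5/9·310/10 = 17.2222.

x* = 17.2222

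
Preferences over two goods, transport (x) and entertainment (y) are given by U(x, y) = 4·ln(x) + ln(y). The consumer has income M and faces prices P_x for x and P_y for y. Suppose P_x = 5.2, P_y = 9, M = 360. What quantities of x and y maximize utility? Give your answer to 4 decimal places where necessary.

Demand: x*(P_x,P_y,M) = 0.8·M/P_x and y* = 0.2·M/P_y.
At P_x=5.2, P_y=9, M=360: x* = 0.8·360/5.2 = 55.3846, y* = 8.

x* = 55.3846, y* = 8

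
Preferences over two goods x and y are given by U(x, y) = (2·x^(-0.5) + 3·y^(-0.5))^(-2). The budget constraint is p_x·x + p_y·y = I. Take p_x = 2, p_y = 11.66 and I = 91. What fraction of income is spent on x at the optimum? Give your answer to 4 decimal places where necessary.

From the CES first-order condition, (2/3)·(y/x)^(1.5) = p_x/p_y.
Hence y/x = ((3/2)·p_x/p_y)^(1/(1.5)), i.e. raised to the 2/3 power.
With the ratio pinned down, the budget gives x* = I/(p_x + p_y·(y/x)) and y* = (y/x)·x*.
Numerically y/x = 0.404528, so x* = 91/(2 + 11.66·0.404528) = 13.5481 and y* = 0.404528·13.5481 = 5.4806.
Expenditure on x: 2·13.5481 = 27.0963; share = 0.2978.

share on x = 0.2978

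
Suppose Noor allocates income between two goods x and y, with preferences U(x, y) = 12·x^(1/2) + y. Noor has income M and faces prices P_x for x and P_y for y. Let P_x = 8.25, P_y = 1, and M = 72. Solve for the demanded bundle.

x* = 0.5289, y* = 67.6364

Utility is quasi-linear in y; the FOC for x is 6/√x = P_x/P_y.
Thus x* = (6·P_y/P_x)² — independent of M — with the rest of income spent on y.
Plugging in: x* = (6·1/8.25)² = 0.5289, y* = 67.6364.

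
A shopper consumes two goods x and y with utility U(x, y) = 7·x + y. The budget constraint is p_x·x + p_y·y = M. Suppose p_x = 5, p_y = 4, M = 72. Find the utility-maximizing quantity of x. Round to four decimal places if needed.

x* = 14.4

Linear utility — the consumer picks whichever good has higher MU/price: 7/5 = 1.4 vs 1/4 = 0.25.
x gives more utility per dollar, so spend all income on x: x* = M/p_x, y* = 0.
Numerically: x* = 14.4, y* = 0.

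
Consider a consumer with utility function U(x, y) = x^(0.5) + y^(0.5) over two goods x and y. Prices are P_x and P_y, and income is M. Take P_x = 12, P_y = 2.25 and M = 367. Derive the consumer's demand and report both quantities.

Numerically y/x = 28.444444, so x* = 367/(12 + 2.25·28.444444) = 4.8289 and y* = 28.444444·4.8289 = 137.3567.

x* = 4.8289, y* = 137.3567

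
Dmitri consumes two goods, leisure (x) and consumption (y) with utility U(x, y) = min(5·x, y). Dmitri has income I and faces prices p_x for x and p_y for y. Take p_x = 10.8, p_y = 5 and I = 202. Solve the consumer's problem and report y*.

Leontief preferences: the optimum is at the kink where x/1 = y/5, i.e. y = 5·x.
Budget: p_x·x + p_y·5·x = I, so (p_x + 5·p_y)·x = I.
Demand: x*(p_x,p_y,I) = I/(p_x + 5·p_y), y* = 5·I/(p_x + 5·p_y).
Here 10.8 + 5·5 = 35.8, giving y* = 28.2123.

y* = 28.2123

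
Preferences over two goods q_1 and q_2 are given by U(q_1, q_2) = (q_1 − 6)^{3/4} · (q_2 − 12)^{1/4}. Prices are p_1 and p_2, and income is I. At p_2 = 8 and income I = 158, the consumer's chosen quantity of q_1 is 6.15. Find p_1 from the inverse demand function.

This is Cobb-Douglas in (q_1−6, q_2−12): tangency gives 0.75·p_2·(q_2−12) = 0.25·p_1·(q_1−6).
Substituting into the budget: q_1* = 6 + 0.75·(I − 6·p_1 − 12·p_2)/p_1, and q_2* = 12 + 0.25·(…)/p_2.
Set q_1* = 6.15 in the demand function and solve for p_1: p_1 = 10.

p_1 = 10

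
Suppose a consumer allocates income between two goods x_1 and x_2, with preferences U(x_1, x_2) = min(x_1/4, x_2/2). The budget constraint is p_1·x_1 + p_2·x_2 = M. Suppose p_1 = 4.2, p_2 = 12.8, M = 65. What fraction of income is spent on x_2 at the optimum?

With perfect complements, no substitution: consume in ratio x_1:x_2 = 4:2.
Budget: p_1·x_1 + p_2·(1/2)·x_1 = M, so (4·p_1 + 2·p_2)·x_1 = 4·M.
Demand: x_1*(p_1,p_2,M) = 4·M/(4·p_1 + 2·p_2), x_2* = 2·M/(4·p_1 + 2·p_2).
Here 4·4.2 + 2·12.8 = 42.4, giving x_1* = 6.1321 and x_2* = 3.066.
Expenditure on x_2: 12.8·3.066 = 39.2453; share = 0.6038.

share on x_2 = 0.6038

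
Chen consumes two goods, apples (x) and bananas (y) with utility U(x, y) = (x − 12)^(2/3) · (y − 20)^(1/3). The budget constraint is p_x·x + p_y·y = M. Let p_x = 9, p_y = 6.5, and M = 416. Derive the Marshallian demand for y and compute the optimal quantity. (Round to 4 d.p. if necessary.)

y* = 29.1282

Substituting into the budget: x* = 12 + 2/3·(M − 12·p_x − 20·p_y)/p_x, and y* = 20 + 1/3·(…)/p_y.
Discretionary income = 416 − 12·9 − 20·6.5 = 178; y* = 20 + 1/3·178/6.5 = 29.1282.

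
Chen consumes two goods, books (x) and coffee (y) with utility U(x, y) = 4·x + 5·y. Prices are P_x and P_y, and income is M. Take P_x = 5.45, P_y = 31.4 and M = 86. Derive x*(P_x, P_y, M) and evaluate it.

Linear utility — the consumer picks whichever good has higher MU/price: 4/5.45 = 0.7339 vs 5/31.4 = 0.1592.
x gives more utility per dollar, so spend all income on x: x* = M/P_x, y* = 0.
Numerically: x* = 15.7798, y* = 0.

x* = 15.7798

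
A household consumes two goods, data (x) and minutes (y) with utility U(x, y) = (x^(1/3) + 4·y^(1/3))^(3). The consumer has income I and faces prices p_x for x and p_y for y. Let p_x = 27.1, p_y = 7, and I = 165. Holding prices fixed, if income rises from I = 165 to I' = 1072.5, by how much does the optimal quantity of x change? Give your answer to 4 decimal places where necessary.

Δx* = 2.0003

From the CES first-order condition, (1/4)·(y/x)^(2/3) = p_x/p_y.
Solve for the ratio: y/x = [4·p_x/p_y]^(1.5).
Substitute y = (y/x)·x into the budget: x* = I/(p_x + p_y·(y/x)).
Numerically y/x = 60.939216, so x* = 165/(27.1 + 7·60.939216) = 0.3637.
At I' = 1072.5: x* = 2.364. Change: 2.364 − 0.3637 = 2.0003.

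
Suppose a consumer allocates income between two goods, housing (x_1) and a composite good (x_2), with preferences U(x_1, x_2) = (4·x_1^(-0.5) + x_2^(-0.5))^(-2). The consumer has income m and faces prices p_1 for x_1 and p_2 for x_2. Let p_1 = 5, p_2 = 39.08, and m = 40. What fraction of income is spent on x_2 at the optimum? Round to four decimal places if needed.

MU_x_1 ∝ 4·x_1^(-1.5), MU_x_2 ∝ x_2^(-1.5), so MRS = 4·(x_2/x_1)^(1.5) = p_1/p_2.
Solve for the ratio: x_2/x_1 = [(1/4)·p_1/p_2]^(2/3).
With the ratio pinned down, the budget gives x_1* = m/(p_1 + p_2·(x_2/x_1)) and x_2* = (x_2/x_1)·x_1*.
Numerically x_2/x_1 = 0.100764, so x_1* = 40/(5 + 39.08·0.100764) = 4.4754 and x_2* = 0.100764·4.4754 = 0.451.
Expenditure on x_2: 39.08·0.451 = 17.6232; share = 0.4406.

share on x_2 = 0.4406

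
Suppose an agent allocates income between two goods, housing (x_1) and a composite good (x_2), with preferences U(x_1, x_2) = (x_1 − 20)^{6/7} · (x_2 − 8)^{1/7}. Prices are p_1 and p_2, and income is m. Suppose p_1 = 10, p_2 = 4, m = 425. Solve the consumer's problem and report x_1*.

x_1* = 36.5429

Let x_1' = x_1−20, x_2' = x_2−8. MRS = 6·x_2'/x_1' = p_1/p_2.
Substituting into the budget: x_1* = 20 + 6/7·(m − 20·p_1 − 8·p_2)/p_1, and x_2* = 8 + 1/7·(…)/p_2.
Discretionary income = 425 − 20·10 − 8·4 = 193; x_1* = 20 + 6/7·193/10 = 36.5429.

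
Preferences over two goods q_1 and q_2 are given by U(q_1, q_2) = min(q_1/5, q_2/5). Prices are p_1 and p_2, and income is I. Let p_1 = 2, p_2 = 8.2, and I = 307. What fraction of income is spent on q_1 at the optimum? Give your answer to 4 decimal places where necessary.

share on q_1 = 0.1961

With perfect complements, no substitution: consume in ratio q_1:q_2 = 5:5.
Budget: p_1·q_1 + p_2·q_1 = I, so (5·p_1 + 5·p_2)·q_1 = 5·I.
Demand: q_1*(p_1,p_2,I) = 5·I/(5·p_1 + 5·p_2), q_2* = 5·I/(5·p_1 + 5·p_2).
Here 5·2 + 5·8.2 = 51, giving q_1* = 30.098 and q_2* = 30.098.
Expenditure on q_1: 2·30.098 = 60.1961; share = 0.1961.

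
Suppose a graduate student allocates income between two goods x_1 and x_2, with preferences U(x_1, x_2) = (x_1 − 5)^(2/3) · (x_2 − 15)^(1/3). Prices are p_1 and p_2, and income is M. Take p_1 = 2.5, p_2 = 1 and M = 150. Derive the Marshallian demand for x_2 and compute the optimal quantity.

Let x_1' = x_1−5, x_2' = x_2−15. MRS = 2·x_2'/x_1' = p_1/p_2.
After buying the subsistence bundle (5, 15), a share 2/3 of the remaining income goes to x_1: x_1* = 5 + 2/3·(M − 5p_1 − 15p_2)/p_1.
Discretionary income = 150 − 5·2.5 − 15·1 = 122.5; x_2* = 15 + 1/3·122.5/1 = 55.8333.

x_2* = 55.8333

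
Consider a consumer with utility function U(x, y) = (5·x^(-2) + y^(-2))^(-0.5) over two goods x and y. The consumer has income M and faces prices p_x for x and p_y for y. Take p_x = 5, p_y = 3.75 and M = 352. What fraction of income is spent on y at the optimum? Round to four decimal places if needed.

With the ratio pinned down, the budget gives x* = M/(p_x + p_y·(y/x)) and y* = (y/x)·x*.
Numerically y/x = 0.64366, so x* = 352/(5 + 3.75·0.64366) = 47.4795 and y* = 0.64366·47.4795 = 30.5606.
Expenditure on y: 3.75·30.5606 = 114.6024; share = 0.3256.

share on y = 0.3256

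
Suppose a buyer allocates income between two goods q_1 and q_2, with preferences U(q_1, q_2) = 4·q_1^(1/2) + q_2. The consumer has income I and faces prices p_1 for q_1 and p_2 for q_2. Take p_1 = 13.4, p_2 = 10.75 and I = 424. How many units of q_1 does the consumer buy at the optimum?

Set MRS = p_1/p_2: 2·q_1^(−1/2) = p_1/p_2.
Thus q_1* = (2·p_2/p_1)² — independent of I — with the rest of income spent on q_2.
Plugging in: q_1* = (2·10.75/13.4)² = 2.5743.

q_1* = 2.5743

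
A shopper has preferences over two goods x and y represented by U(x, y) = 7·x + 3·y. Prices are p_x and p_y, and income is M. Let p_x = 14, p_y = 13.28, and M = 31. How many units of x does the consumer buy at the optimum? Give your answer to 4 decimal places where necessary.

Linear utility — the consumer picks whichever good has higher MU/price: 7/14 = 0.5 vs 3/13.28 = 0.2259.
x gives more utility per dollar, so spend all income on x: x* = M/p_x, y* = 0.
Numerically: x* = 2.2143, y* = 0.

x* = 2.2143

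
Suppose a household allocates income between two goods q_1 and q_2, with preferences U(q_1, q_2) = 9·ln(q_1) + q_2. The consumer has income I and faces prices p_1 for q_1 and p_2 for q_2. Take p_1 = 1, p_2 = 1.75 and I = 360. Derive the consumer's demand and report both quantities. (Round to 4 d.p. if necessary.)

MU_q_1 = 9/q_1, MU_q_2 = 1. Tangency: 9/q_1 = p_1/p_2.
So q_1*(p_1,p_2) = 9·p_2/p_1, independent of income; and q_2* = (I − 9·p_2)/p_2.
At the given prices: q_1* = 9·1.75/1 = 15.75, and q_2* = 196.7143.

q_1* = 15.75, q_2* = 196.7143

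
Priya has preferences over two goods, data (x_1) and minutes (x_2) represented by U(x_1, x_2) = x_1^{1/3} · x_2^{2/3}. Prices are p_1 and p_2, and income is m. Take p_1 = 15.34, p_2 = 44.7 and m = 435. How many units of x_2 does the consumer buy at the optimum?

At p_1=15.34, p_2=44.7, m=435: x_2* = 2/3·435/44.7 = 6.4877.

x_2* = 6.4877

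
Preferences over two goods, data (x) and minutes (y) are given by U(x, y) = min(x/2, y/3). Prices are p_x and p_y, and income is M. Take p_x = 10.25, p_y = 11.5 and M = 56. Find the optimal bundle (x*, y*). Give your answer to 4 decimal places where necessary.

x* = 2.0364, y* = 3.0545

With perfect complements, no substitution: consume in ratio x:y = 2:3.
Budget: p_x·x + p_y·(3/2)·x = M, so (2·p_x + 3·p_y)·x = 2·M.
Demand: x*(p_x,p_y,M) = 2·M/(2·p_x + 3·p_y), y* = 3·M/(2·p_x + 3·p_y).
Here 2·10.25 + 3·11.5 = 55, giving x* = 2.0364 and y* = 3.0545.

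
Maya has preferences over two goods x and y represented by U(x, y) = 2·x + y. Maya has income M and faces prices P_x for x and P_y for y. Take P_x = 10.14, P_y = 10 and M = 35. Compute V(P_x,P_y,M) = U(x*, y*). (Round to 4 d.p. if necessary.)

V = 6.9034

Perfect substitutes: compare marginal utility per dollar. 2/P_x vs 1/P_y → 0.1972 vs 0.1.
x gives more utility per dollar, so spend all income on x: x* = M/P_x, y* = 0.
Numerically: x* = 3.4517, y* = 0.
Utility at the optimum: U(3.4517, 0) = 6.9034.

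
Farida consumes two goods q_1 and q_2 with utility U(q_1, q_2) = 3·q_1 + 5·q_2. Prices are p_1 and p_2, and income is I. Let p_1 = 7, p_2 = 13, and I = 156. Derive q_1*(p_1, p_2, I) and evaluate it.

Perfect substitutes: compare marginal utility per dollar. 3/p_1 vs 5/p_2 → 0.4286 vs 0.3846.
q_1 gives more utility per dollar, so spend all income on q_1: q_1* = I/p_1, q_2* = 0.
Numerically: q_1* = 22.2857, q_2* = 0.

q_1* = 22.2857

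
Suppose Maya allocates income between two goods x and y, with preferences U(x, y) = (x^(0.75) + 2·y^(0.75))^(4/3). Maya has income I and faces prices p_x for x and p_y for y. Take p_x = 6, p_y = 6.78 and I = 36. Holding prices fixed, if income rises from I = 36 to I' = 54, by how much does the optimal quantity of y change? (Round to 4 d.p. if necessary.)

Δy* = 2.4353

Numerically y/x = 9.8131, so x* = 36/(6 + 6.78·9.8131) = 0.4963 and y* = 9.8131·0.4963 = 4.8705.
At I' = 54: y* = 7.3058. Change: 7.3058 − 4.8705 = 2.4353.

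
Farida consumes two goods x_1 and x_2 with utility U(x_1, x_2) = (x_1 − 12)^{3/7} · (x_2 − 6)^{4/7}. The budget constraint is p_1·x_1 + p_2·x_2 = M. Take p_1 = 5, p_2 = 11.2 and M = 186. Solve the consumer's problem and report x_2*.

x_2* = 9

MRS = (3/4)·(x_2−6)/(x_1−12). Tangency with p_1/p_2 gives x_2−6 = (4/3)·(p_1/p_2)·(x_1−12).
Substituting into the budget: x_1* = 12 + 3/7·(M − 12·p_1 − 6·p_2)/p_1, and x_2* = 6 + 4/7·(…)/p_2.
Discretionary income = 186 − 12·5 − 6·11.2 = 58.8; x_2* = 6 + 4/7·58.8/11.2 = 9.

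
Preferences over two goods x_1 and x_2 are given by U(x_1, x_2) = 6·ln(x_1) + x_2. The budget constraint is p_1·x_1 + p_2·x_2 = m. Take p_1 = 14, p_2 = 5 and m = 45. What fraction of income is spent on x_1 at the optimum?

MU_x_1 = 6/x_1, MU_x_2 = 1. Tangency: 6/x_1 = p_1/p_2.
So x_1*(p_1,p_2) = 6·p_2/p_1, independent of income; and x_2* = (m − 6·p_2)/p_2.
At the given prices: x_1* = 6·5/14 = 2.1429, and x_2* = 3.
Expenditure on x_1: 14·2.1429 = 30; share = 0.6667.

share on x_1 = 0.6667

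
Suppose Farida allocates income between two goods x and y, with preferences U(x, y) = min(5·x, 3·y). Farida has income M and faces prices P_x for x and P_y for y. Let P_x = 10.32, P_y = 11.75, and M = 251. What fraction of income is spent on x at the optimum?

share on x = 0.3451

Leontief preferences: the optimum is at the kink where x/3 = y/5, i.e. y = (5/3)·x.
Budget: P_x·x + P_y·(5/3)·x = M, so (3·P_x + 5·P_y)·x = 3·M.
Demand: x*(P_x,P_y,M) = 3·M/(3·P_x + 5·P_y), y* = 5·M/(3·P_x + 5·P_y).
Here 3·10.32 + 5·11.75 = 89.71, giving x* = 8.3937 and y* = 13.9895.
Expenditure on x: 10.32·8.3937 = 86.6231; share = 0.3451.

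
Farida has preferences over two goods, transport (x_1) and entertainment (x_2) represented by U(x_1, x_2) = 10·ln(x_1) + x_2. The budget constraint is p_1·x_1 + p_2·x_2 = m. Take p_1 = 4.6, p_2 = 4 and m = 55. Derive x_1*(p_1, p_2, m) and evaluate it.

x_1* = 8.6957

Set MRS = p_1/p_2: (10/x_1)/1 = p_1/p_2.
So x_1*(p_1,p_2) = 10·p_2/p_1, independent of income; and x_2* = (m − 10·p_2)/p_2.
At the given prices: x_1* = 10·4/4.6 = 8.6957.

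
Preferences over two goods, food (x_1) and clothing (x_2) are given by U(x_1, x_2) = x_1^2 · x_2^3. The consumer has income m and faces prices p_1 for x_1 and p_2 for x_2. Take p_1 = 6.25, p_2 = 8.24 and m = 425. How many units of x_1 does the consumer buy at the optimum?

At p_1=6.25, p_2=8.24, m=425: x_1* = 0.4·425/6.25 = 27.2.

x_1* = 27.2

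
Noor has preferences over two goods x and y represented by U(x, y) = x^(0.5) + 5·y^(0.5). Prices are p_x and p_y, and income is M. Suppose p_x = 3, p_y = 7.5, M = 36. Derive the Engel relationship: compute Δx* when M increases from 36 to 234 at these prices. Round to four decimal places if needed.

Δx* = 6

From the CES first-order condition, (1/5)·(y/x)^(0.5) = p_x/p_y.
Solve for the ratio: y/x = [5·p_x/p_y]^(2).
Substitute y = (y/x)·x into the budget: x* = M/(p_x + p_y·(y/x)).
Numerically y/x = 4, so x* = 36/(3 + 7.5·4) = 1.0909.
At M' = 234: x* = 7.0909. Change: 7.0909 − 1.0909 = 6.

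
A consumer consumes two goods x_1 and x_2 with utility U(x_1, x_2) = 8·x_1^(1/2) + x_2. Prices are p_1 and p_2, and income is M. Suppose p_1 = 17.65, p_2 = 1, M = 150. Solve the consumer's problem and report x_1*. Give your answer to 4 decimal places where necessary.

Plugging in: x_1* = (4·1/17.65)² = 0.0514.

x_1* = 0.0514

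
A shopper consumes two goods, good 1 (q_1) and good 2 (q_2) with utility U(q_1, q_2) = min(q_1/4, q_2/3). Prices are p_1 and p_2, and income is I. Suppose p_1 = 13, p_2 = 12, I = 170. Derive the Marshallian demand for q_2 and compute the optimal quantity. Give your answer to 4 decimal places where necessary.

With perfect complements, no substitution: consume in ratio q_1:q_2 = 4:3.
Budget: p_1·q_1 + p_2·(3/4)·q_1 = I, so (4·p_1 + 3·p_2)·q_1 = 4·I.
Demand: q_1*(p_1,p_2,I) = 4·I/(4·p_1 + 3·p_2), q_2* = 3·I/(4·p_1 + 3·p_2).
Here 4·13 + 3·12 = 88, giving q_2* = 5.7955.

q_2* = 5.7955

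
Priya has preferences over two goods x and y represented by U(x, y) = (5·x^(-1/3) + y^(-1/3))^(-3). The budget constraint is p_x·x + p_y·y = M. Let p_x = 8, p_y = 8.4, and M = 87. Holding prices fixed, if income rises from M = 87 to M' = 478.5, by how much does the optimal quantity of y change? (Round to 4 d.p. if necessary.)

From the CES first-order condition, 5·(y/x)^(4/3) = p_x/p_y.
Hence y/x = ((1/5)·p_x/p_y)^(1/(4/3)), i.e. raised to the 0.75 power.
With the ratio pinned down, the budget gives x* = M/(p_x + p_y·(y/x)) and y* = (y/x)·x*.
Numerically y/x = 0.288324, so x* = 87/(8 + 8.4·0.288324) = 8.3478 and y* = 0.288324·8.3478 = 2.4069.
At M' = 478.5: y* = 13.2378. Change: 13.2378 − 2.4069 = 10.8309.

Δy* = 10.8309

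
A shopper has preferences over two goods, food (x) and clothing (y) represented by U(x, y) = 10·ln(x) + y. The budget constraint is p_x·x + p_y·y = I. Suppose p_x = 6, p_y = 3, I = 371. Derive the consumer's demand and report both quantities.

x* = 5, y* = 113.6667

MU_x = 10/x, MU_y = 1. Tangency: 10/x = p_x/p_y.
So x*(p_x,p_y) = 10·p_y/p_x, independent of income; and y* = (I − 10·p_y)/p_y.
At the given prices: x* = 10·3/6 = 5, and y* = 113.6667.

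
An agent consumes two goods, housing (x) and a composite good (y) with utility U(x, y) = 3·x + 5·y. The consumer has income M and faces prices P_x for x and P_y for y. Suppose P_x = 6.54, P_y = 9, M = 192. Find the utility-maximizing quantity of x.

Linear utility — the consumer picks whichever good has higher MU/price: 3/6.54 = 0.4587 vs 5/9 = 0.5556.
y gives more utility per dollar, so spend all income on y: y* = M/P_y, x* = 0.
Numerically: x* = 0, y* = 21.3333.

x* = 0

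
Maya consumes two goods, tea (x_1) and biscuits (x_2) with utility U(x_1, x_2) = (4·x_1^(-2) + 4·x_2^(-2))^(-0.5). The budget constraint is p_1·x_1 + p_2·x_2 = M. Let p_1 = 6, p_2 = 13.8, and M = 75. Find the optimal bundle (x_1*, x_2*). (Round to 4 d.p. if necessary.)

MU_x_1 ∝ 4·x_1^(-3), MU_x_2 ∝ 4·x_2^(-3), so MRS = (x_2/x_1)^(3) = p_1/p_2.
Hence x_2/x_1 = (p_1/p_2)^(1/(3)), i.e. raised to the 1/3 power.
With the ratio pinned down, the budget gives x_1* = M/(p_1 + p_2·(x_2/x_1)) and x_2* = (x_2/x_1)·x_1*.
Numerically x_2/x_1 = 0.757572, so x_1* = 75/(6 + 13.8·0.757572) = 4.558 and x_2* = 0.757572·4.558 = 3.453.

x_1* = 4.558, x_2* = 3.453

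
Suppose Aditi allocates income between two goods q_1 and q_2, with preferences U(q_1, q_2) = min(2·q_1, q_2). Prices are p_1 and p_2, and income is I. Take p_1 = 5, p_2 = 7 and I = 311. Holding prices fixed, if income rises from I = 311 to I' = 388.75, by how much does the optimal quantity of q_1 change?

Δq_1* = 4.0921

Leontief preferences: the optimum is at the kink where q_1/1 = q_2/2, i.e. q_2 = 2·q_1.
Budget: p_1·q_1 + p_2·2·q_1 = I, so (p_1 + 2·p_2)·q_1 = I.
Demand: q_1*(p_1,p_2,I) = I/(p_1 + 2·p_2), q_2* = 2·I/(p_1 + 2·p_2).
Here 5 + 2·7 = 19, giving q_1* = 16.3684.
At I' = 388.75: q_1* = 20.4605. Change: 20.4605 − 16.3684 = 4.0921.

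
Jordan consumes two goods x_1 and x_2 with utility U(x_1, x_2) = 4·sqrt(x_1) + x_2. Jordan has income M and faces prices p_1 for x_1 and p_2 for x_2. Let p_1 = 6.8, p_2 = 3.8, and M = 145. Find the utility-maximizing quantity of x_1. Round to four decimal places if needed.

Set MRS = p_1/p_2: 2·x_1^(−1/2) = p_1/p_2.
Thus x_1* = (2·p_2/p_1)² — independent of M — with the rest of income spent on x_2.
Plugging in: x_1* = (2·3.8/6.8)² = 1.2491.

x_1* = 1.2491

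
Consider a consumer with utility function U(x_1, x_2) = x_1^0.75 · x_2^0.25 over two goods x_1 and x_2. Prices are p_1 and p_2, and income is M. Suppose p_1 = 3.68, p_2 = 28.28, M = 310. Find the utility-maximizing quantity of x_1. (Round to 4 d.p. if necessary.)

Tangency: MRS = 3·x_2/x_1 = p_1/p_2.
So 0.75·p_2·x_2 = 0.25·p_1·x_1; combined with the budget, a share 0.75 of income goes to x_1.
Demand: x_1*(p_1,p_2,M) = 0.75·M/p_1 and x_2* = 0.25·M/p_2.
At p_1=3.68, p_2=28.28, M=310: x_1* = 0.75·310/3.68 = 63.1793.

x_1* = 63.1793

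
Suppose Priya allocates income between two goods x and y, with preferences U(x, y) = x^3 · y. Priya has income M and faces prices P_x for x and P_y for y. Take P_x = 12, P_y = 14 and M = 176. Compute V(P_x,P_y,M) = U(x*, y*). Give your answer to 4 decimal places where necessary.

MU_x/MU_y = (3·y)/(x); tangency sets this equal to P_x/P_y.
Rearranging, P_y·y = (1/3)·P_x·x. Substituting into the budget gives P_x·x·(1 + (1/3)) = M.
Demand: x*(P_x,P_y,M) = 0.75·M/P_x and y* = 0.25·M/P_y.
At P_x=12, P_y=14, M=176: x* = 0.75·176/12 = 11, y* = 3.1429.
Utility at the optimum: U(11, 3.1429) = 4183.1429.

V = 4183.1429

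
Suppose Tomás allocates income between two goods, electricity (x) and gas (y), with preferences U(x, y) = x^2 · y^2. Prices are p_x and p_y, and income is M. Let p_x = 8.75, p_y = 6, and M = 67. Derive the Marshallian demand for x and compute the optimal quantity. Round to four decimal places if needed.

Tangency: MRS = y/x = p_x/p_y.
Rearranging, p_y·y = p_x·x. Substituting into the budget gives p_x·x·(1 + 1) = M.
Demand: x*(p_x,p_y,M) = 0.5·M/p_x and y* = 0.5·M/p_y.
At p_x=8.75, p_y=6, M=67: x* = 0.5·67/8.75 = 3.8286.

x* = 3.8286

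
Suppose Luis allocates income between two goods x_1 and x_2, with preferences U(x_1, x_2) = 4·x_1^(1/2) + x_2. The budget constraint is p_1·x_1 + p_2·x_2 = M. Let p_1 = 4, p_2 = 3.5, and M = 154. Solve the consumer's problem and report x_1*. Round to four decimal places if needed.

Plugging in: x_1* = (2·3.5/4)² = 3.0625.

x_1* = 3.0625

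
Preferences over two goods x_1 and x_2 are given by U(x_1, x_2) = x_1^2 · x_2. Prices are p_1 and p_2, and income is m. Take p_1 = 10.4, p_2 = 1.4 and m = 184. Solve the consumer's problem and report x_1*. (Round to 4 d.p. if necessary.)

x_1* = 11.7949

At p_1=10.4, p_2=1.4, m=184: x_1* = 2/3·184/10.4 = 11.7949.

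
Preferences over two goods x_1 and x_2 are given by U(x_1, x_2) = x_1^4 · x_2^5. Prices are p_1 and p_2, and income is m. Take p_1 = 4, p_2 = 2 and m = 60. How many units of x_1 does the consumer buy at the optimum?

x_1* = 6.6667

The MRS is (4/5)·x_2/x_1. Set MRS = p_1/p_2.
Rearranging, p_2·x_2 = (5/4)·p_1·x_1. Substituting into the budget gives p_1·x_1·(1 + (5/4)) = m.
Demand: x_1*(p_1,p_2,m) = 4/9·m/p_1 and x_2* = 5/9·m/p_2.
At p_1=4, p_2=2, m=60: x_1* = 4/9·60/4 = 6.6667.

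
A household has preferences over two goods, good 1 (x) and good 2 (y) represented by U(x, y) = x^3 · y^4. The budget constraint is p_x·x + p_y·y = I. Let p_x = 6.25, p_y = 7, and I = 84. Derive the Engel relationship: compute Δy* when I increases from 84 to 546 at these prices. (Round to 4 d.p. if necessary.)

At p_x=6.25, p_y=7, I=84: y* = 4/7·84/7 = 6.8571.
At I' = 546: y* = 44.5714. Change: 44.5714 − 6.8571 = 37.7143.

Δy* = 37.7143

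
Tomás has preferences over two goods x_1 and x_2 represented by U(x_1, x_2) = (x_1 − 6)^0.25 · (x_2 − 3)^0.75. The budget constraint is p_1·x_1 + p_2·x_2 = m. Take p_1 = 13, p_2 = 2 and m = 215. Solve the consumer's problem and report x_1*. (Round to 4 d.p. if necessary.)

x_1* = 8.5192

MRS = (1/3)·(x_2−3)/(x_1−6). Tangency with p_1/p_2 gives x_2−3 = 3·(p_1/p_2)·(x_1−6).
Substituting into the budget: x_1* = 6 + 0.25·(m − 6·p_1 − 3·p_2)/p_1, and x_2* = 3 + 0.75·(…)/p_2.
Discretionary income = 215 − 6·13 − 3·2 = 131; x_1* = 6 + 0.25·131/13 = 8.5192.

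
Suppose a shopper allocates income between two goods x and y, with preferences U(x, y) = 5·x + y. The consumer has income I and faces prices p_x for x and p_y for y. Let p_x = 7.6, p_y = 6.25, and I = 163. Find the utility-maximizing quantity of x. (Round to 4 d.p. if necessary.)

x* = 21.4474

Numerically: x* = 21.4474, y* = 0.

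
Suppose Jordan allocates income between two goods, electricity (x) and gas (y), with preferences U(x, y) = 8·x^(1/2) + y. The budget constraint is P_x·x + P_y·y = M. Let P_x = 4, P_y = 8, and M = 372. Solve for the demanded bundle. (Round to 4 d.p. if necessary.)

x* = 64, y* = 14.5

MU_x = 4/√x, MU_y = 1. Tangency: 4/√x = P_x/P_y.
Solve: √x = 4·P_y/P_x, so x*(P_x,P_y) = (4·P_y/P_x)², and y* = (M − P_x·x*)/P_y.
Plugging in: x* = (4·8/4)² = 64, y* = 14.5.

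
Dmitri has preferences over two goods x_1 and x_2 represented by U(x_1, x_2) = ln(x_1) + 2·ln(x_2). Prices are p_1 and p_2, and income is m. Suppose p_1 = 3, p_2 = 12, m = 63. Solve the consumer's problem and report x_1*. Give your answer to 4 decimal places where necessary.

At p_1=3, p_2=12, m=63: x_1* = 1/3·63/3 = 7.

x_1* = 7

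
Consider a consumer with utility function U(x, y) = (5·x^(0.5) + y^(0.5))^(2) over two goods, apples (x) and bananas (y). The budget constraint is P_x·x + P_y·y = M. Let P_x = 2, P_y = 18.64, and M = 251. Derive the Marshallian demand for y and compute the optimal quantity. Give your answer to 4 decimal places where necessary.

y* = 0.0575

MU_x ∝ 5·x^(-0.5), MU_y ∝ y^(-0.5), so MRS = 5·(y/x)^(0.5) = P_x/P_y.
Solve for the ratio: y/x = [(1/5)·P_x/P_y]^(2).
Substitute y = (y/x)·x into the budget: x* = M/(P_x + P_y·(y/x)).
Numerically y/x = 0.00046, so x* = 251/(2 + 18.64·0.00046) = 124.9637 and y* = 0.00046·124.9637 = 0.0575.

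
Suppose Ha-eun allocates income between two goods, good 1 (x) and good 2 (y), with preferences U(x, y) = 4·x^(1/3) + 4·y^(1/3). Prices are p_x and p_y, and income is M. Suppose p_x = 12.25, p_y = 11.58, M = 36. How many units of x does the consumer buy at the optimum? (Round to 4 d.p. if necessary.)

x* = 1.4487

MU_x ∝ 4·x^(-2/3), MU_y ∝ 4·y^(-2/3), so MRS = (y/x)^(2/3) = p_x/p_y.
Solve for the ratio: y/x = [p_x/p_y]^(1.5).
Substitute y = (y/x)·x into the budget: x* = M/(p_x + p_y·(y/x)).
Numerically y/x = 1.088031, so x* = 36/(12.25 + 11.58·1.088031) = 1.4487.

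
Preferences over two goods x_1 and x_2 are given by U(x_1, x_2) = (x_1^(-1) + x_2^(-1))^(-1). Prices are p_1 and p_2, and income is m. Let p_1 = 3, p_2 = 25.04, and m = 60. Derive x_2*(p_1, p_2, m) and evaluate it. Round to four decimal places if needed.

MRS = MU_x_1/MU_x_2 = (x_2/x_1)^(2). Set equal to p_1/p_2.
Hence x_2/x_1 = (p_1/p_2)^(1/(2)), i.e. raised to the 0.5 power.
With the ratio pinned down, the budget gives x_1* = m/(p_1 + p_2·(x_2/x_1)) and x_2* = (x_2/x_1)·x_1*.
Numerically x_2/x_1 = 0.346133, so x_1* = 60/(3 + 25.04·0.346133) = 5.1426 and x_2* = 0.346133·5.1426 = 1.78.

x_2* = 1.78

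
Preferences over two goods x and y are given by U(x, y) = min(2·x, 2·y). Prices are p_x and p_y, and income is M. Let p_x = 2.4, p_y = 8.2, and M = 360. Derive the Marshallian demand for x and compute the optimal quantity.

x* = 33.9623

Demand: x*(p_x,p_y,M) = 2·M/(2·p_x + 2·p_y), y* = 2·M/(2·p_x + 2·p_y).
Here 2·2.4 + 2·8.2 = 21.2, giving x* = 33.9623.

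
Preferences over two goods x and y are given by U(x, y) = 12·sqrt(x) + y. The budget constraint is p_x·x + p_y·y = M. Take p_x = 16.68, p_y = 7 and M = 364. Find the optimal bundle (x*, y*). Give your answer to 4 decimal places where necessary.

Set MRS = p_x/p_y: 6·x^(−1/2) = p_x/p_y.
Thus x* = (6·p_y/p_x)² — independent of M — with the rest of income spent on y.
Plugging in: x* = (6·7/16.68)² = 6.3403, y* = 36.8921.

x* = 6.3403, y* = 36.8921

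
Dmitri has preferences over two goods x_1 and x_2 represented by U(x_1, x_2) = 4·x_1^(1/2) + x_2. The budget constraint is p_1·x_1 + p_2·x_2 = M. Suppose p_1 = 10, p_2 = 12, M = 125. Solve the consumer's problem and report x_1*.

Utility is quasi-linear in x_2; the FOC for x_1 is 2/√x_1 = p_1/p_2.
Thus x_1* = (2·p_2/p_1)² — independent of M — with the rest of income spent on x_2.
Plugging in: x_1* = (2·12/10)² = 5.76.

x_1* = 5.76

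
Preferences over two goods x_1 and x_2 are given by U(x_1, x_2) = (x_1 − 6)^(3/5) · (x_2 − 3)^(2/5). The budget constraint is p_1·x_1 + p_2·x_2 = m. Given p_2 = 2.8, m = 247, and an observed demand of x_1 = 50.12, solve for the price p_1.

This is Cobb-Douglas in (x_1−6, x_2−3): tangency gives 0.6·p_2·(x_2−3) = 0.4·p_1·(x_1−6).
Substituting into the budget: x_1* = 6 + 0.6·(m − 6·p_1 − 3·p_2)/p_1, and x_2* = 3 + 0.4·(…)/p_2.
Set x_1* = 50.12 in the demand function and solve for p_1: p_1 = 3.

p_1 = 3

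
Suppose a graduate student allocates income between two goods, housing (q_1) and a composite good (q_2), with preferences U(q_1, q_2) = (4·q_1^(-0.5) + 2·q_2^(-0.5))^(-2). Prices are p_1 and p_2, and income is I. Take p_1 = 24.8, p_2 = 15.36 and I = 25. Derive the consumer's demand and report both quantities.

MRS = MU_q_1/MU_q_2 = 2·(q_2/q_1)^(1.5). Set equal to p_1/p_2.
Hence q_2/q_1 = ((1/2)·p_1/p_2)^(1/(1.5)), i.e. raised to the 2/3 power.
Substitute q_2 = (q_2/q_1)·q_1 into the budget: q_1* = I/(p_1 + p_2·(q_2/q_1)).
Numerically q_2/q_1 = 0.867002, so q_1* = 25/(24.8 + 15.36·0.867002) = 0.6559 and q_2* = 0.867002·0.6559 = 0.5686.

q_1* = 0.6559, q_2* = 0.5686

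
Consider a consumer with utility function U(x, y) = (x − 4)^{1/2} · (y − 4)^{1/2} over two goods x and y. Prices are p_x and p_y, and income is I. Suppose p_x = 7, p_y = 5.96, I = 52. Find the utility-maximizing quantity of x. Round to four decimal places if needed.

x* = 4.0114

MRS = (y−4)/(x−4). Tangency with p_x/p_y gives y−4 = (p_x/p_y)·(x−4).
After buying the subsistence bundle (4, 4), a share 0.5 of the remaining income goes to x: x* = 4 + 0.5·(I − 4p_x − 4p_y)/p_x.
Discretionary income = 52 − 4·7 − 4·5.96 = 0.16; x* = 4 + 0.5·0.16/7 = 4.0114.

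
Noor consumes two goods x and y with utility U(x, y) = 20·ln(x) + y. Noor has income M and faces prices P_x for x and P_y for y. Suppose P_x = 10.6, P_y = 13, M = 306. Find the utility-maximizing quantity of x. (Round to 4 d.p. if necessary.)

x* = 24.5283

MU_x = 20/x, MU_y = 1. Tangency: 20/x = P_x/P_y.
So x*(P_x,P_y) = 20·P_y/P_x, independent of income; and y* = (M − 20·P_y)/P_y.
At the given prices: x* = 20·13/10.6 = 24.5283.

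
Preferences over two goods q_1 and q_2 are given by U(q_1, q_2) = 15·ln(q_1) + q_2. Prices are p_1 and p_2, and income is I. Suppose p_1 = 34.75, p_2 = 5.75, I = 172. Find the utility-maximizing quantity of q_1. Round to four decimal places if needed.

So q_1*(p_1,p_2) = 15·p_2/p_1, independent of income; and q_2* = (I − 15·p_2)/p_2.
At the given prices: q_1* = 15·5.75/34.75 = 2.482.

q_1* = 2.482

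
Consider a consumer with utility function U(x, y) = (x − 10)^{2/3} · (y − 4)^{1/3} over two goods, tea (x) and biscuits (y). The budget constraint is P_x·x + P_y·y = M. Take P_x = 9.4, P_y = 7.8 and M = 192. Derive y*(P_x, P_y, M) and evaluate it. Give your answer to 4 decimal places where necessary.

y* = 6.8547

This is Cobb-Douglas in (x−10, y−4): tangency gives 2/3·P_y·(y−4) = 1/3·P_x·(x−10).
After buying the subsistence bundle (10, 4), a share 2/3 of the remaining income goes to x: x* = 10 + 2/3·(M − 10P_x − 4P_y)/P_x.
Discretionary income = 192 − 10·9.4 − 4·7.8 = 66.8; y* = 4 + 1/3·66.8/7.8 = 6.8547.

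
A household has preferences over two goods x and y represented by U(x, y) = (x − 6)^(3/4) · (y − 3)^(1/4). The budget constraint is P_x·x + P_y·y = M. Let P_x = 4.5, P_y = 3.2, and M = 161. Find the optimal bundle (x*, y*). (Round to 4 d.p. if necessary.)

x* = 26.7333, y* = 12.7188

This is Cobb-Douglas in (x−6, y−3): tangency gives 0.75·P_y·(y−3) = 0.25·P_x·(x−6).
After buying the subsistence bundle (6, 3), a share 0.75 of the remaining income goes to x: x* = 6 + 0.75·(M − 6P_x − 3P_y)/P_x.
Discretionary income = 161 − 6·4.5 − 3·3.2 = 124.4; x* = 6 + 0.75·124.4/4.5 = 26.7333; y* = 3 + 0.25·124.4/3.2 = 12.7188.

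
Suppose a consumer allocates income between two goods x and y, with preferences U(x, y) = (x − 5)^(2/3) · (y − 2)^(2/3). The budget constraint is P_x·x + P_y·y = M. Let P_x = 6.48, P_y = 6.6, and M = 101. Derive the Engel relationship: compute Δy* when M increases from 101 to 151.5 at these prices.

This is Cobb-Douglas in (x−5, y−2): tangency gives 2/3·P_y·(y−2) = 2/3·P_x·(x−5).
After buying the subsistence bundle (5, 2), a share 0.5 of the remaining income goes to x: x* = 5 + 0.5·(M − 5P_x − 2P_y)/P_x.
Discretionary income = 101 − 5·6.48 − 2·6.6 = 55.4; y* = 2 + 0.5·55.4/6.6 = 6.197.
At M' = 151.5: y* = 10.0227. Change: 10.0227 − 6.197 = 3.8258.

Δy* = 3.8258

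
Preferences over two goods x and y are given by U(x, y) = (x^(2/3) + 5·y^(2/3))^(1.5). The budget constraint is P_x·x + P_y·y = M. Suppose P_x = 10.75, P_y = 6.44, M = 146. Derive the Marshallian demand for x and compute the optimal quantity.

MU_x ∝ x^(-1/3), MU_y ∝ 5·y^(-1/3), so MRS = (1/5)·(y/x)^(1/3) = P_x/P_y.
Hence y/x = (5·P_x/P_y)^(1/(1/3)), i.e. raised to the 3 power.
With the ratio pinned down, the budget gives x* = M/(P_x + P_y·(y/x)) and y* = (y/x)·x*.
Numerically y/x = 581.403717, so x* = 146/(10.75 + 6.44·581.403717) = 0.0389.

x* = 0.0389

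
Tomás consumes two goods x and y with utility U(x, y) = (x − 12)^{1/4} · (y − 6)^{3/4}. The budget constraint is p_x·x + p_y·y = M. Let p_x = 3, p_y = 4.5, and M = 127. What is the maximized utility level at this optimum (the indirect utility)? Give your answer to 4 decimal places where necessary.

V = 8.9696

MRS = (1/3)·(y−6)/(x−12). Tangency with p_x/p_y gives y−6 = 3·(p_x/p_y)·(x−12).
After buying the subsistence bundle (12, 6), a share 0.25 of the remaining income goes to x: x* = 12 + 0.25·(M − 12p_x − 6p_y)/p_x.
Discretionary income = 127 − 12·3 − 6·4.5 = 64; x* = 12 + 0.25·64/3 = 17.3333; y* = 6 + 0.75·64/4.5 = 16.6667.
Utility at the optimum: U(17.3333, 16.6667) = 8.9696.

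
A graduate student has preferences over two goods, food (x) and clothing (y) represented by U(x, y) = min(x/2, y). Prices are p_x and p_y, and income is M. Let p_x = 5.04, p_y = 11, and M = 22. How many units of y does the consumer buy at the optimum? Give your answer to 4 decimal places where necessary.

Here 2·5.04 + 11 = 21.08, giving y* = 1.0436.

y* = 1.0436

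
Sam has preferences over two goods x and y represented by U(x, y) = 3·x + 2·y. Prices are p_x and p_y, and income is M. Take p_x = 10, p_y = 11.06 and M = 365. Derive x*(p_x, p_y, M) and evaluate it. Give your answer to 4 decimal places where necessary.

x* = 36.5

Perfect substitutes: compare marginal utility per dollar. 3/p_x vs 2/p_y → 0.3 vs 0.1808.
x gives more utility per dollar, so spend all income on x: x* = M/p_x, y* = 0.
Numerically: x* = 36.5, y* = 0.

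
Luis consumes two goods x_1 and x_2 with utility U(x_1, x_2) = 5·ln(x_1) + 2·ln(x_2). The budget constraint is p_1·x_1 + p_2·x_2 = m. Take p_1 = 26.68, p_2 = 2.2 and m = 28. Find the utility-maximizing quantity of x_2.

x_2* = 3.6364

At p_1=26.68, p_2=2.2, m=28: x_2* = 2/7·28/2.2 = 3.6364.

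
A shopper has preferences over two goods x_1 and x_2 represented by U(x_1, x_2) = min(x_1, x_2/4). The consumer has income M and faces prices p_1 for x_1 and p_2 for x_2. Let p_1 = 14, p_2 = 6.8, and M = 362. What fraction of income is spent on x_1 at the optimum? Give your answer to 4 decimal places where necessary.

share on x_1 = 0.3398

With perfect complements, no substitution: consume in ratio x_1:x_2 = 1:4.
Budget: p_1·x_1 + p_2·4·x_1 = M, so (p_1 + 4·p_2)·x_1 = M.
Demand: x_1*(p_1,p_2,M) = M/(p_1 + 4·p_2), x_2* = 4·M/(p_1 + 4·p_2).
Here 14 + 4·6.8 = 41.2, giving x_1* = 8.7864 and x_2* = 35.1456.
Expenditure on x_1: 14·8.7864 = 123.0097; share = 0.3398.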